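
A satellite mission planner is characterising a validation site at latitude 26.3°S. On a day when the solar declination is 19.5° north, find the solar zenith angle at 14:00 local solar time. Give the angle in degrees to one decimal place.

54.3°

Hour angle H = 15° × (14 − 12) = 30.00°.
With φ = -26.3°, δ = 19.5°, H = 30.00°: sin φ sin δ = -0.1479, cos φ cos δ cos H = 0.7318, so cos θ_z = 0.5839.
θ_z = arccos(0.5839) = 54.27°.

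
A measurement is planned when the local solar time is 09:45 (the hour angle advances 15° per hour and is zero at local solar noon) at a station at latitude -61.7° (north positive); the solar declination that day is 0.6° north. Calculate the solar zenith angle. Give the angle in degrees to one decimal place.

Hour angle H = 15° × (9.75 − 12) = -33.75°.
cos θ_z = sin φ sin δ + cos φ cos δ cos H = (-0.8805)(0.0105) + (0.4741)(0.9999)(0.8315) = 0.3849.
θ_z = arccos(0.3849) = 67.36°.

67.4°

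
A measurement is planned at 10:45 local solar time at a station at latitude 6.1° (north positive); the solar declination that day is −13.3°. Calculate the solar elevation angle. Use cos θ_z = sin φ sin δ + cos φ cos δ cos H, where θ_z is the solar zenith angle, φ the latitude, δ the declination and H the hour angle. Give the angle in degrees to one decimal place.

63.1°

Hour angle H = 15° × (10.75 − 12) = -18.75°.
cos θ_z = sin φ sin δ + cos φ cos δ cos H = (0.1063)(-0.2300) + (0.9943)(0.9732)(0.9469) = 0.8918.
θ_z = arccos(0.8918) = 26.90°, so the elevation is 90° − 26.90° = 63.10°.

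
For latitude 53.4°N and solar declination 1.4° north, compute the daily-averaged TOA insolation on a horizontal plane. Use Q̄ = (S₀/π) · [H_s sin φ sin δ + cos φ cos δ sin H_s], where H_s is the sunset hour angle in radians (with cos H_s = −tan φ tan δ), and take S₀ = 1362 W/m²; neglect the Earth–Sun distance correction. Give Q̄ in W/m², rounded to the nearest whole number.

−tan φ tan δ = −(1.3465)(0.0244) = -0.0329; H_s = arccos(-0.0329) = 91.89°. In radians, H_s = 1.6038.
H_s sin φ sin δ = 1.6038 × 0.8028 × 0.0244 = 0.0314.
cos φ cos δ sin H_s = 0.5962 × 0.9997 × 0.9995 = 0.5957.
Q̄ = (1362/π) × (0.0314 + 0.5957) = 433.54 × 0.6271 = 271.87 W/m².

272 W/m²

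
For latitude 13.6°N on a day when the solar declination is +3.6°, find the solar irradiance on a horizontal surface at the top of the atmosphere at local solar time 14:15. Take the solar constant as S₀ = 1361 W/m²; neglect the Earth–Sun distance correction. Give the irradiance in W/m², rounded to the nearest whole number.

1118 W/m²

Hour angle H = 15° × (14.25 − 12) = 33.75°.
With φ = 13.6°, δ = 3.6°, H = 33.75°: sin φ sin δ = 0.0148, cos φ cos δ cos H = 0.8066, so cos θ_z = 0.8214.
Top-of-atmosphere irradiance = S₀ cos θ_z = 1361 × 0.8214 = 1117.93 W/m².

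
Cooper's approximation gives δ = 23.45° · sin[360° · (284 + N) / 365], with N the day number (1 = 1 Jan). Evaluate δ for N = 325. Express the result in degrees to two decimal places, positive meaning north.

-20.44°

360 × (284 + 325) / 365 = 600.658°; sin(600.658°) = -0.8717.
δ = 23.45 × -0.8717 = -20.441° ≈ -20.44°.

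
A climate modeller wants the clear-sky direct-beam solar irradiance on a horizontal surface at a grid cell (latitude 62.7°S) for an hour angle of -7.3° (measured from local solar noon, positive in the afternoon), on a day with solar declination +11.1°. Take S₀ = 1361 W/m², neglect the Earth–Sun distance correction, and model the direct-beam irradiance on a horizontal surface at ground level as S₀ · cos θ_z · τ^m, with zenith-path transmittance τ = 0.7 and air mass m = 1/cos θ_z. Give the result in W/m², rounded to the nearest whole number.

103 W/m²

With φ = -62.7°, δ = 11.1°, H = -7.30°: sin φ sin δ = -0.1711, cos φ cos δ cos H = 0.4464, so cos θ_z = 0.2753.
Air mass m = 1/cos θ_z = 1/0.2753 = 3.632; τ^m = 0.7^3.632 = 0.2738.
Surface direct beam = 1361 × 0.2753 × 0.2738 = 102.59 W/m².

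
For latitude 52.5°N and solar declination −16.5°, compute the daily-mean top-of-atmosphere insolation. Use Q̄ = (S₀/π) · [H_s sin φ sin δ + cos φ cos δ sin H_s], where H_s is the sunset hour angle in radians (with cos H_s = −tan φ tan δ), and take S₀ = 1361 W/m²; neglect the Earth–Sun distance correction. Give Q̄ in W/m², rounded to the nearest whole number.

119 W/m²

−tan φ tan δ = −(1.3032)(-0.2962) = 0.3860; H_s = arccos(0.3860) = 67.29°. In radians, H_s = 1.1744.
H_s sin φ sin δ = 1.1744 × 0.7934 × -0.2840 = -0.2646.
cos φ cos δ sin H_s = 0.6088 × 0.9588 × 0.9225 = 0.5385.
Q̄ = (1361/π) × (-0.2646 + 0.5385) = 433.22 × 0.2739 = 118.66 W/m².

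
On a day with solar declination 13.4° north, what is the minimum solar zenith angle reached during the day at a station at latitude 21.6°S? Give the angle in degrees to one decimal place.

At local solar noon the hour angle is zero, so the zenith angle is |φ − δ| = |-21.6° − (13.4°)| = 35.0°.

35.0°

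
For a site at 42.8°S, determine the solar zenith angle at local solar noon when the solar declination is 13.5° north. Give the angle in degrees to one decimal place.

56.3°

At local solar noon the hour angle is zero, so the zenith angle is |φ − δ| = |-42.8° − (13.5°)| = 56.3°.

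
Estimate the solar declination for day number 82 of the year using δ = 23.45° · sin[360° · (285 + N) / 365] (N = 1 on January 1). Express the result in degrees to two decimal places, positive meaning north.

+0.81°

360 × (285 + 82) / 365 = 361.973°; sin(361.973°) = 0.0344.
δ = 23.45 × 0.0344 = 0.807° ≈ +0.81°.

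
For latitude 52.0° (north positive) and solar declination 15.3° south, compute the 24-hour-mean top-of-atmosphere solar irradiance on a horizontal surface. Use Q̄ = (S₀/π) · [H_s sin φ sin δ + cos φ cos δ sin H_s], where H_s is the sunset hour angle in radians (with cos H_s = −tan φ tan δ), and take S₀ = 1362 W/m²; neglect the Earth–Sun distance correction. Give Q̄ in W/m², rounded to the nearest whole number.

132 W/m²

The sunset hour angle satisfies cos H_s = −tan φ tan δ = 0.3502, giving H_s = 69.50°. In radians, H_s = 1.2130.
H_s sin φ sin δ = 1.2130 × 0.7880 × -0.2639 = -0.2522.
cos φ cos δ sin H_s = 0.6157 × 0.9646 × 0.9367 = 0.5563.
Q̄ = (1362/π) × (-0.2522 + 0.5563) = 433.54 × 0.3041 = 131.84 W/m².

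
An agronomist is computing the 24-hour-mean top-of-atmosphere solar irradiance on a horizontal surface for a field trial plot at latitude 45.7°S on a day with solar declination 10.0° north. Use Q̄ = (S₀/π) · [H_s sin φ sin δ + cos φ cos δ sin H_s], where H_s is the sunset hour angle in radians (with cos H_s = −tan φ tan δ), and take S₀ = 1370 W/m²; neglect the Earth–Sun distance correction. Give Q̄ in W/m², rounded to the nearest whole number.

220 W/m²

The sunset hour angle satisfies cos H_s = −tan φ tan δ = 0.1807, giving H_s = 79.59°. In radians, H_s = 1.3891.
H_s sin φ sin δ = 1.3891 × -0.7157 × 0.1736 = -0.1726.
cos φ cos δ sin H_s = 0.6984 × 0.9848 × 0.9835 = 0.6764.
Q̄ = (1370/π) × (-0.1726 + 0.6764) = 436.08 × 0.5038 = 219.70 W/m².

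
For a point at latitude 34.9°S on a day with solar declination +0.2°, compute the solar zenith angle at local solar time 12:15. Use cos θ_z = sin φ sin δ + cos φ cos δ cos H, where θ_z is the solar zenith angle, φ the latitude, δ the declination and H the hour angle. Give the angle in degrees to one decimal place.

Hour angle H = 15° × (12.25 − 12) = 3.75°.
cos θ_z = sin φ sin δ + cos φ cos δ cos H = (-0.5721)(0.0035) + (0.8202)(1.0000)(0.9979) = 0.8165.
θ_z = arccos(0.8165) = 35.26°.

35.3°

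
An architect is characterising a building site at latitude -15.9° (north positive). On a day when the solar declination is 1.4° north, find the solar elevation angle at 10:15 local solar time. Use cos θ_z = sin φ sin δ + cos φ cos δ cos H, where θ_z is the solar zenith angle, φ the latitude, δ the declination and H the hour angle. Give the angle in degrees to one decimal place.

58.8°

Hour angle H = 15° × (10.25 − 12) = -26.25°.
cos θ_z = sin(-15.9°) sin(1.4°) + cos(-15.9°) cos(1.4°) cos(-26.25°) = -0.0067 + 0.8623 = 0.8556.
θ_z = arccos(0.8556) = 31.17°, so the elevation is 90° − 31.17° = 58.83°.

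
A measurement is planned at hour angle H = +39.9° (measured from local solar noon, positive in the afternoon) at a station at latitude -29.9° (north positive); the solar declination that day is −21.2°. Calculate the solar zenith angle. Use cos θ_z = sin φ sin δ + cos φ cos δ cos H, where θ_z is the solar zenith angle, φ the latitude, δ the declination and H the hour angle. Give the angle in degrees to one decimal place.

With φ = -29.9°, δ = -21.2°, H = 39.90°: sin φ sin δ = 0.1803, cos φ cos δ cos H = 0.6200, so cos θ_z = 0.8003.
θ_z = arccos(0.8003) = 36.84°.

36.8°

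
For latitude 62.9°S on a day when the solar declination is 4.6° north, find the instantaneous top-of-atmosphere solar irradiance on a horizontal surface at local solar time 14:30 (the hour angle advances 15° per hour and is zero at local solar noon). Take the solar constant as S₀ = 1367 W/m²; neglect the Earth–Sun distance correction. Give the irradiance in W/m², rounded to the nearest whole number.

395 W/m²

Hour angle H = 15° × (14.5 − 12) = 37.50°.
With φ = -62.9°, δ = 4.6°, H = 37.50°: sin φ sin δ = -0.0714, cos φ cos δ cos H = 0.3602, so cos θ_z = 0.2888.
Top-of-atmosphere irradiance = S₀ cos θ_z = 1367 × 0.2888 = 394.79 W/m².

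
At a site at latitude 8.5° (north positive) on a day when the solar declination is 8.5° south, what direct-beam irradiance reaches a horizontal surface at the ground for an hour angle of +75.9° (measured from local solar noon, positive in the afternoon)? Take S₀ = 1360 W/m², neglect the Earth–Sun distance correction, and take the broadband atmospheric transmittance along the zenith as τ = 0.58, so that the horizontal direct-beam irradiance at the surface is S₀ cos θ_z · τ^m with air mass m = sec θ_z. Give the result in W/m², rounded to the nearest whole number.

24 W/m²

cos θ_z = sin φ sin δ + cos φ cos δ cos H = (0.1478)(-0.1478) + (0.9890)(0.9890)(0.2436) = 0.2164.
Air mass m = 1/cos θ_z = 1/0.2164 = 4.621; τ^m = 0.58^4.621 = 0.0807.
Surface direct beam = 1360 × 0.2164 × 0.0807 = 23.75 W/m².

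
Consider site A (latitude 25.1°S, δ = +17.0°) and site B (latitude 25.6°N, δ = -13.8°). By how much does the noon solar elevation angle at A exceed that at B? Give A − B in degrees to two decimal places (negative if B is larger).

A: 90° − |-25.1 − (17.0)| = 47.90°.
B: 90° − |25.6 − (-13.8)| = 50.60°.
A − B = 47.90 − 50.60 = -2.70°.

-2.70°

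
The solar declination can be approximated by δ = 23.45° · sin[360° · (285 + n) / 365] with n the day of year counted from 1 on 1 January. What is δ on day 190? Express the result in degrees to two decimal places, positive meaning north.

+22.24°

360 × (285 + 190) / 365 = 468.493°; sin(468.493°) = 0.9484.
δ = 23.45 × 0.9484 = 22.240° ≈ +22.24°.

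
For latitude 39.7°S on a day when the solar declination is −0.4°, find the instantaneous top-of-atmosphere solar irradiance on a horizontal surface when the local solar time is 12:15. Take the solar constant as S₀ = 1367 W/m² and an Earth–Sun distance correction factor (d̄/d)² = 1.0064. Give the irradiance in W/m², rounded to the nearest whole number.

Hour angle H = 15° × (12.25 − 12) = 3.75°.
With φ = -39.7°, δ = -0.4°, H = 3.75°: sin φ sin δ = 0.0045, cos φ cos δ cos H = 0.7677, so cos θ_z = 0.7722.
Top-of-atmosphere irradiance = S₀ (d̄/d)² cos θ_z = 1367 × 1.0064 × 0.7722 = 1062.35 W/m².

1062 W/m²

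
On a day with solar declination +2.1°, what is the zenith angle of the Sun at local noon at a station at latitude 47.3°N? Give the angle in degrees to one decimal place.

45.2°

At local solar noon the hour angle is zero, so the zenith angle is |φ − δ| = |47.3° − (2.1°)| = 45.2°.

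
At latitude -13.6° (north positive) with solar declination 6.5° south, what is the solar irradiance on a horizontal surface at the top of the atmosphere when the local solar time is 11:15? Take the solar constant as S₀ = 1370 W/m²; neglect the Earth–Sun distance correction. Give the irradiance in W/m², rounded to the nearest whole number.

Hour angle H = 15° × (11.25 − 12) = -11.25°.
cos θ_z = sin φ sin δ + cos φ cos δ cos H = (-0.2351)(-0.1132) + (0.9720)(0.9936)(0.9808) = 0.9738.
Top-of-atmosphere irradiance = S₀ cos θ_z = 1370 × 0.9738 = 1334.11 W/m².

1334 W/m²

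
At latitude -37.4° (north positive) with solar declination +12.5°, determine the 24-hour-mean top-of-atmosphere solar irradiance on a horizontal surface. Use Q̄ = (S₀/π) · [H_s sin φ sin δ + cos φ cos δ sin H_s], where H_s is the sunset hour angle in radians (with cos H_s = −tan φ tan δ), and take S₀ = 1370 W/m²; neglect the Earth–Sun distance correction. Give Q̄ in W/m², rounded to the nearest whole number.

253 W/m²

cos H_s = −tan(-37.4°) · tan(12.5°) = 0.1695, so H_s = arccos(0.1695) = 80.24°. In radians, H_s = 1.4005.
H_s sin φ sin δ = 1.4005 × -0.6074 × 0.2164 = -0.1841.
cos φ cos δ sin H_s = 0.7944 × 0.9763 × 0.9855 = 0.7643.
Q̄ = (1370/π) × (-0.1841 + 0.7643) = 436.08 × 0.5802 = 253.01 W/m².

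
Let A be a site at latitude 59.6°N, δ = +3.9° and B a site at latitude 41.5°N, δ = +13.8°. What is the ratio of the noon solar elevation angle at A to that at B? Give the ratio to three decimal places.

A: 90° − |59.6 − (3.9)| = 34.30°.
B: 90° − |41.5 − (13.8)| = 62.30°.
Ratio A/B = 34.3000 / 62.3000 = 0.5506.

0.551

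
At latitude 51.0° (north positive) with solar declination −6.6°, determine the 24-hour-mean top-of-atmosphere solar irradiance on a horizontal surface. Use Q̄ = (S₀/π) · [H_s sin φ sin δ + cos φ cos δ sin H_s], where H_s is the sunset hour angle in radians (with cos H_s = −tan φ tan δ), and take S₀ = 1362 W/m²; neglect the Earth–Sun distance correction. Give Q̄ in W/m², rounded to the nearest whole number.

cos H_s = −tan(51.0°) · tan(-6.6°) = 0.1429, so H_s = arccos(0.1429) = 81.78°. In radians, H_s = 1.4273.
H_s sin φ sin δ = 1.4273 × 0.7771 × -0.1149 = -0.1274.
cos φ cos δ sin H_s = 0.6293 × 0.9934 × 0.9897 = 0.6187.
Q̄ = (1362/π) × (-0.1274 + 0.6187) = 433.54 × 0.4913 = 213.00 W/m².

213 W/m²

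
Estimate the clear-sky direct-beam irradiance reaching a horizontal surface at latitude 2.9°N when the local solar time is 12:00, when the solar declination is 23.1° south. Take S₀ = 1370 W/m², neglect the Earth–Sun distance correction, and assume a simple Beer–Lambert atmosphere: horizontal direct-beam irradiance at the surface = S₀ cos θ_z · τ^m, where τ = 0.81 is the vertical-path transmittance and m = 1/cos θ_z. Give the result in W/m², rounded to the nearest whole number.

974 W/m²

Hour angle H = 15° × (12 − 12) = 0.00°.
cos θ_z = sin(2.9°) sin(-23.1°) + cos(2.9°) cos(-23.1°) cos(0.00°) = -0.0198 + 0.9186 = 0.8988.
Air mass m = 1/cos θ_z = 1/0.8988 = 1.113; τ^m = 0.81^1.113 = 0.7909.
Surface direct beam = 1370 × 0.8988 × 0.7909 = 973.88 W/m².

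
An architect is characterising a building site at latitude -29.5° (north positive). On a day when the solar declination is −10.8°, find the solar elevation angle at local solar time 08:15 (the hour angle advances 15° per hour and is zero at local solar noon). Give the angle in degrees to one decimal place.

34.6°

Hour angle H = 15° × (8.25 − 12) = -56.25°.
With φ = -29.5°, δ = -10.8°, H = -56.25°: sin φ sin δ = 0.0923, cos φ cos δ cos H = 0.4750, so cos θ_z = 0.5673.
θ_z = arccos(0.5673) = 55.44°, so the elevation is 90° − 55.44° = 34.56°.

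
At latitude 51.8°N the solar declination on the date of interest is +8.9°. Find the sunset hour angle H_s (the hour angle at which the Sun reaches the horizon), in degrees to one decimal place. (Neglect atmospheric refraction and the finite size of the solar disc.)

−tan φ tan δ = −(1.2708)(0.1566) = -0.1990; H_s = arccos(-0.1990) = 101.48°.

101.5°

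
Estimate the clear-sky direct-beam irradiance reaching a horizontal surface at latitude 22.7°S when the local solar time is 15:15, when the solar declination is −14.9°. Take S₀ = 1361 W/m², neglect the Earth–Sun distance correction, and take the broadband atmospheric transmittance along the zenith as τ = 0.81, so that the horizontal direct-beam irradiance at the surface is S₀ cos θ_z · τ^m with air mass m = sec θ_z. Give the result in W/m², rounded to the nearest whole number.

Hour angle H = 15° × (15.25 − 12) = 48.75°.
cos θ_z = sin(-22.7°) sin(-14.9°) + cos(-22.7°) cos(-14.9°) cos(48.75°) = 0.0992 + 0.5878 = 0.6870.
Air mass m = 1/cos θ_z = 1/0.6870 = 1.456; τ^m = 0.81^1.456 = 0.7358.
Surface direct beam = 1361 × 0.6870 × 0.7358 = 687.98 W/m².

688 W/m²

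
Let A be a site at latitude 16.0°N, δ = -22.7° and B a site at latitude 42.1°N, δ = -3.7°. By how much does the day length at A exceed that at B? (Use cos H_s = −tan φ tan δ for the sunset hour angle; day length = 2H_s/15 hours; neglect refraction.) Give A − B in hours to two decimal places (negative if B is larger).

-0.47 h

A: H_s = arccos(−tan 16.0° · tan -22.7°) = 83.11°, so 2H_s/15 = 11.0813 h.
B: H_s = arccos(−tan 42.1° · tan -3.7°) = 86.65°, so 2H_s/15 = 11.5533 h.
A − B = 11.0813 − 11.5533 = -0.4720 h.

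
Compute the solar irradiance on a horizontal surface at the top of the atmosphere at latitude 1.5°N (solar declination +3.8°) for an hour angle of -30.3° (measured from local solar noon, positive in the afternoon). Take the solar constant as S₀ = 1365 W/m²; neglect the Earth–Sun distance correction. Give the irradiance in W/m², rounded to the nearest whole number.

1178 W/m²

With φ = 1.5°, δ = 3.8°, H = -30.30°: sin φ sin δ = 0.0017, cos φ cos δ cos H = 0.8612, so cos θ_z = 0.8629.
Top-of-atmosphere irradiance = S₀ cos θ_z = 1365 × 0.8629 = 1177.86 W/m².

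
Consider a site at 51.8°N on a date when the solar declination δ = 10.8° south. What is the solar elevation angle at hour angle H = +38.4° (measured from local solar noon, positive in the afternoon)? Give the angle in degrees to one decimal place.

19.2°

cos θ_z = sin(51.8°) sin(-10.8°) + cos(51.8°) cos(-10.8°) cos(38.40°) = -0.1473 + 0.4761 = 0.3288.
θ_z = arccos(0.3288) = 70.80°, so the elevation is 90° − 70.80° = 19.20°.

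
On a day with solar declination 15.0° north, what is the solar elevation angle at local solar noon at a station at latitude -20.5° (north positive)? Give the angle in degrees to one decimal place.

54.5°

At local solar noon the hour angle is zero, so the elevation is 90° − |φ − δ| = 90° − |-20.5° − (15.0°)| = 90° − 35.5° = 54.5°.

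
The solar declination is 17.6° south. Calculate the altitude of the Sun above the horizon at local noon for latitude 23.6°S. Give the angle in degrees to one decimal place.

At local solar noon the hour angle is zero, so the elevation is 90° − |φ − δ| = 90° − |-23.6° − (-17.6°)| = 90° − 6.0° = 84.0°.

84.0°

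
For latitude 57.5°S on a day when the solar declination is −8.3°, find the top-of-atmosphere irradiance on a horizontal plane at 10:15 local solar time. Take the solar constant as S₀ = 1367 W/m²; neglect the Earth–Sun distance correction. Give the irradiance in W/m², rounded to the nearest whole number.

818 W/m²

Hour angle H = 15° × (10.25 − 12) = -26.25°.
cos θ_z = sin φ sin δ + cos φ cos δ cos H = (-0.8434)(-0.1444) + (0.5373)(0.9895)(0.8969) = 0.5986.
Top-of-atmosphere irradiance = S₀ cos θ_z = 1367 × 0.5986 = 818.29 W/m².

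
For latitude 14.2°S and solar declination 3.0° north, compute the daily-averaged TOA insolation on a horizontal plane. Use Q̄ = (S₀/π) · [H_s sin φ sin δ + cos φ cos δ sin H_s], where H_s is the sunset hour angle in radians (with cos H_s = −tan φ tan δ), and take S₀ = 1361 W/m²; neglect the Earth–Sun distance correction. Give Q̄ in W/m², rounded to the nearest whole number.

411 W/m²

cos H_s = −tan(-14.2°) · tan(3.0°) = 0.0133, so H_s = arccos(0.0133) = 89.24°. In radians, H_s = 1.5575.
H_s sin φ sin δ = 1.5575 × -0.2453 × 0.0523 = -0.0200.
cos φ cos δ sin H_s = 0.9694 × 0.9986 × 0.9999 = 0.9679.
Q̄ = (1361/π) × (-0.0200 + 0.9679) = 433.22 × 0.9479 = 410.65 W/m².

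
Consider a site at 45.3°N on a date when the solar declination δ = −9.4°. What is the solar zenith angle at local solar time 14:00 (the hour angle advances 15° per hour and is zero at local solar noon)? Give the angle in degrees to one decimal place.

Hour angle H = 15° × (14 − 12) = 30.00°.
With φ = 45.3°, δ = -9.4°, H = 30.00°: sin φ sin δ = -0.1161, cos φ cos δ cos H = 0.6010, so cos θ_z = 0.4849.
θ_z = arccos(0.4849) = 60.99°.

61.0°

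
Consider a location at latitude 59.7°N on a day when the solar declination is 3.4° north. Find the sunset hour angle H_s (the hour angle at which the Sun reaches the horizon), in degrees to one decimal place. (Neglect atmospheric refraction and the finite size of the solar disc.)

95.8°

The sunset hour angle satisfies cos H_s = −tan φ tan δ = -0.1017, giving H_s = 95.84°.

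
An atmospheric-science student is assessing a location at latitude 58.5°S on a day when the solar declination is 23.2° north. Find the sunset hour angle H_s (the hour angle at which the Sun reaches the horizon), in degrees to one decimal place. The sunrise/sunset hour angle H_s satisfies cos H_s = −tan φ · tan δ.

45.6°

The sunset hour angle satisfies cos H_s = −tan φ tan δ = 0.6994, giving H_s = 45.62°.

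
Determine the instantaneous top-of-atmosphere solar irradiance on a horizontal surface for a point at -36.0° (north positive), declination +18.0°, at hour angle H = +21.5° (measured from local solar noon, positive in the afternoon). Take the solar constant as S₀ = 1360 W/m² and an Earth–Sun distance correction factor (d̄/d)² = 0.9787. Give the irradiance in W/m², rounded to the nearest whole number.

711 W/m²

With φ = -36.0°, δ = 18.0°, H = 21.50°: sin φ sin δ = -0.1816, cos φ cos δ cos H = 0.7159, so cos θ_z = 0.5343.
Top-of-atmosphere irradiance = S₀ (d̄/d)² cos θ_z = 1360 × 0.9787 × 0.5343 = 711.17 W/m².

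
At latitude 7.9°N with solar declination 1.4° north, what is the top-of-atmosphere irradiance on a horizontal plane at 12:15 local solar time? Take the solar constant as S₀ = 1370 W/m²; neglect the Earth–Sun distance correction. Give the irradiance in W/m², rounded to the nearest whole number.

Hour angle H = 15° × (12.25 − 12) = 3.75°.
cos θ_z = sin φ sin δ + cos φ cos δ cos H = (0.1374)(0.0244) + (0.9905)(0.9997)(0.9979) = 0.9915.
Top-of-atmosphere irradiance = S₀ cos θ_z = 1370 × 0.9915 = 1358.36 W/m².

1358 W/m²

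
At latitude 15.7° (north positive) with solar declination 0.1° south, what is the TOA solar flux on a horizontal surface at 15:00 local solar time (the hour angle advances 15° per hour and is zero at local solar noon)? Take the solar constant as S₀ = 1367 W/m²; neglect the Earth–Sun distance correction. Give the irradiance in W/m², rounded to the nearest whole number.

Hour angle H = 15° × (15 − 12) = 45.00°.
With φ = 15.7°, δ = -0.1°, H = 45.00°: sin φ sin δ = -0.0005, cos φ cos δ cos H = 0.6807, so cos θ_z = 0.6802.
Top-of-atmosphere irradiance = S₀ cos θ_z = 1367 × 0.6802 = 929.83 W/m².

930 W/m²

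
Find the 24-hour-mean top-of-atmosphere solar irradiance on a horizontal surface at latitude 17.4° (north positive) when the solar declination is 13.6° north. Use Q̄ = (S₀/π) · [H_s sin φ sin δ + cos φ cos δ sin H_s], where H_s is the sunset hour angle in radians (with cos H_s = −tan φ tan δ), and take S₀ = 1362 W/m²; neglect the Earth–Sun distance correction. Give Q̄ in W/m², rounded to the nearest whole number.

451 W/m²

cos H_s = −tan(17.4°) · tan(13.6°) = -0.0758, so H_s = arccos(-0.0758) = 94.35°. In radians, H_s = 1.6467.
H_s sin φ sin δ = 1.6467 × 0.2990 × 0.2351 = 0.1158.
cos φ cos δ sin H_s = 0.9542 × 0.9720 × 0.9971 = 0.9248.
Q̄ = (1362/π) × (0.1158 + 0.9248) = 433.54 × 1.0406 = 451.14 W/m².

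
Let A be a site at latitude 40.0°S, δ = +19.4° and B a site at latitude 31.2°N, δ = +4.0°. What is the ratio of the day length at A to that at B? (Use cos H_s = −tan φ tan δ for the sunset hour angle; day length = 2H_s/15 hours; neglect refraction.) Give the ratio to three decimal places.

0.788

A: H_s = arccos(−tan -40.0° · tan 19.4°) = 72.81°, so 2H_s/15 = 9.7080 h.
B: H_s = arccos(−tan 31.2° · tan 4.0°) = 92.43°, so 2H_s/15 = 12.3240 h.
Ratio A/B = 9.7080 / 12.3240 = 0.7877.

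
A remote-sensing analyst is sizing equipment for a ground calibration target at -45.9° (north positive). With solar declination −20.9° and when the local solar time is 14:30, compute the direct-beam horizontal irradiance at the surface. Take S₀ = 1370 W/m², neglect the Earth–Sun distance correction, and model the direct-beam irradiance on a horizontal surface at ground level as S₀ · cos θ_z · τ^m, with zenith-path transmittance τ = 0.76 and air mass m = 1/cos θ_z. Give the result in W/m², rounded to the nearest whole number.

741 W/m²

Hour angle H = 15° × (14.5 − 12) = 37.50°.
With φ = -45.9°, δ = -20.9°, H = 37.50°: sin φ sin δ = 0.2562, cos φ cos δ cos H = 0.5158, so cos θ_z = 0.7720.
Air mass m = 1/cos θ_z = 1/0.7720 = 1.295; τ^m = 0.76^1.295 = 0.7009.
Surface direct beam = 1370 × 0.7720 × 0.7009 = 741.30 W/m².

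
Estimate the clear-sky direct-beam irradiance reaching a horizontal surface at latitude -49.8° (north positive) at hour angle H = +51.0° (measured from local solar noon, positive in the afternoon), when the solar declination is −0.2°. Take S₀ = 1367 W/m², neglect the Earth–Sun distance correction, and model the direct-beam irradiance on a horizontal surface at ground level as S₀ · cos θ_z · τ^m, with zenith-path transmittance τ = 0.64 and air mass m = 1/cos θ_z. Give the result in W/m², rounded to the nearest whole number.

188 W/m²

cos θ_z = sin φ sin δ + cos φ cos δ cos H = (-0.7638)(-0.0035) + (0.6455)(1.0000)(0.6293) = 0.4089.
Air mass m = 1/cos θ_z = 1/0.4089 = 2.446; τ^m = 0.64^2.446 = 0.3357.
Surface direct beam = 1367 × 0.4089 × 0.3357 = 187.64 W/m².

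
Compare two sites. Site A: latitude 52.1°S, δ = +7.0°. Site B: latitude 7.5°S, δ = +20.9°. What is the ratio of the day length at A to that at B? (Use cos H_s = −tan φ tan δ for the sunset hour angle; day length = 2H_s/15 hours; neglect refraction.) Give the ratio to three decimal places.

0.929

A: H_s = arccos(−tan -52.1° · tan 7.0°) = 80.93°, so 2H_s/15 = 10.7907 h.
B: H_s = arccos(−tan -7.5° · tan 20.9°) = 87.12°, so 2H_s/15 = 11.6160 h.
Ratio A/B = 10.7907 / 11.6160 = 0.9290.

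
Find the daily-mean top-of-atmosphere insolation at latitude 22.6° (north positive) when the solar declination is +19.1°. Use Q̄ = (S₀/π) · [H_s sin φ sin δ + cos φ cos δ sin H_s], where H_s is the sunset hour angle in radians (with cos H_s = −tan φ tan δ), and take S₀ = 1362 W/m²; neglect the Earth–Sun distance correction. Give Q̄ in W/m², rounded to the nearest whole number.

468 W/m²

The sunset hour angle satisfies cos H_s = −tan φ tan δ = -0.1441, giving H_s = 98.29°. In radians, H_s = 1.7155.
H_s sin φ sin δ = 1.7155 × 0.3843 × 0.3272 = 0.2157.
cos φ cos δ sin H_s = 0.9232 × 0.9449 × 0.9895 = 0.8632.
Q̄ = (1362/π) × (0.2157 + 0.8632) = 433.54 × 1.0789 = 467.75 W/m².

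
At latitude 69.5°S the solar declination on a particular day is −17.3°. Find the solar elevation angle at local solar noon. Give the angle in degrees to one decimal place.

37.8°

At local solar noon the hour angle is zero, so the elevation is 90° − |φ − δ| = 90° − |-69.5° − (-17.3°)| = 90° − 52.2° = 37.8°.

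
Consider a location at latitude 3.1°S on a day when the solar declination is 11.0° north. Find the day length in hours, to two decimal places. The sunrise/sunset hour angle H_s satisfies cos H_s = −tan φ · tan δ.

The sunset hour angle satisfies cos H_s = −tan φ tan δ = 0.0105, giving H_s = 89.40°.
Day length = 2 H_s / 15° h⁻¹ = 178.80° / 15 = 11.920 h.

11.92 hours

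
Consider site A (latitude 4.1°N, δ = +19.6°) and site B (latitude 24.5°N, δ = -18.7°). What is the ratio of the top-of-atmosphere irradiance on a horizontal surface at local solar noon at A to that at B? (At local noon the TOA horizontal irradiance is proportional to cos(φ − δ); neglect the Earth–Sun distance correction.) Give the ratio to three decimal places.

1.322

A: cos θ_z = cos(4.1° − (19.6°)) = 0.9636.
B: cos θ_z = cos(24.5° − (-18.7°)) = 0.7290.
Ratio A/B = 0.9636 / 0.7290 = 1.3218.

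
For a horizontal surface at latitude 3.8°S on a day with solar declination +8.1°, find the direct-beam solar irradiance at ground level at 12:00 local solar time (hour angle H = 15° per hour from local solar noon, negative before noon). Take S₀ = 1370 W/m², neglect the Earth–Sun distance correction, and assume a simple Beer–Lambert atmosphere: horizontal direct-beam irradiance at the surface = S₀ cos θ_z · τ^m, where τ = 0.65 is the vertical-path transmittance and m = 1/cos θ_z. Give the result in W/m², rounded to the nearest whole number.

Hour angle H = 15° × (12 − 12) = 0.00°.
cos θ_z = sin(-3.8°) sin(8.1°) + cos(-3.8°) cos(8.1°) cos(0.00°) = -0.0093 + 0.9878 = 0.9785.
Air mass m = 1/cos θ_z = 1/0.9785 = 1.022; τ^m = 0.65^1.022 = 0.6439.
Surface direct beam = 1370 × 0.9785 × 0.6439 = 863.18 W/m².

863 W/m²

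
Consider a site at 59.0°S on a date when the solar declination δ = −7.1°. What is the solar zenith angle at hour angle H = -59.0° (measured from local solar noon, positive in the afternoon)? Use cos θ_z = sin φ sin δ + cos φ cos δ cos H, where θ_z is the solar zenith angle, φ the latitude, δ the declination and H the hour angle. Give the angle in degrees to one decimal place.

68.3°

cos θ_z = sin φ sin δ + cos φ cos δ cos H = (-0.8572)(-0.1236) + (0.5150)(0.9923)(0.5150) = 0.3691.
θ_z = arccos(0.3691) = 68.34°.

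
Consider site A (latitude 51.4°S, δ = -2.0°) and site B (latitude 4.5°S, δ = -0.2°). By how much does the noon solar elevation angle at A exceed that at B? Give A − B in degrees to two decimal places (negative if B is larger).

A: 90° − |-51.4 − (-2.0)| = 40.60°.
B: 90° − |-4.5 − (-0.2)| = 85.70°.
A − B = 40.60 − 85.70 = -45.10°.

-45.10°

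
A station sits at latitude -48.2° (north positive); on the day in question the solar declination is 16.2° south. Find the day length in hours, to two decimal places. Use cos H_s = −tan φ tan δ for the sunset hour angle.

14.53 hours

The sunset hour angle satisfies cos H_s = −tan φ tan δ = -0.3249, giving H_s = 108.96°.
Day length = 2 H_s / 15° h⁻¹ = 217.92° / 15 = 14.528 h.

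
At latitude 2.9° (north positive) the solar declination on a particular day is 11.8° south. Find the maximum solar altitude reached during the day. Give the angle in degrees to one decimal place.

At local solar noon the hour angle is zero, so the elevation is 90° − |φ − δ| = 90° − |2.9° − (-11.8°)| = 90° − 14.7° = 75.3°.

75.3°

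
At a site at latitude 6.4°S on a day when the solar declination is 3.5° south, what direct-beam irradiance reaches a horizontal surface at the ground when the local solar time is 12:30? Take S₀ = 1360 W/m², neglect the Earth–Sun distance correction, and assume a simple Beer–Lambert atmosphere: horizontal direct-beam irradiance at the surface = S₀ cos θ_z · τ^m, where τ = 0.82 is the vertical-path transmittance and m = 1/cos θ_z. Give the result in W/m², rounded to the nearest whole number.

1102 W/m²

Hour angle H = 15° × (12.5 − 12) = 7.50°.
With φ = -6.4°, δ = -3.5°, H = 7.50°: sin φ sin δ = 0.0068, cos φ cos δ cos H = 0.9834, so cos θ_z = 0.9902.
Air mass m = 1/cos θ_z = 1/0.9902 = 1.010; τ^m = 0.82^1.010 = 0.8184.
Surface direct beam = 1360 × 0.9902 × 0.8184 = 1102.12 W/m².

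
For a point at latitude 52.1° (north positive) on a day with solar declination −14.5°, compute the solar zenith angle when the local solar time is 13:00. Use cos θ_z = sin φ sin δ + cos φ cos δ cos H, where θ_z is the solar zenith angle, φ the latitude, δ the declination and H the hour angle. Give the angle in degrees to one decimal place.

67.9°

Hour angle H = 15° × (13 − 12) = 15.00°.
With φ = 52.1°, δ = -14.5°, H = 15.00°: sin φ sin δ = -0.1976, cos φ cos δ cos H = 0.5745, so cos θ_z = 0.3769.
θ_z = arccos(0.3769) = 67.86°.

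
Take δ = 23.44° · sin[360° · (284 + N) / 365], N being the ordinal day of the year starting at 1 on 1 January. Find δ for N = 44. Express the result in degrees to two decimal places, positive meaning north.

-13.94°

360 × (284 + 44) / 365 = 323.507°; sin(323.507°) = -0.5947.
δ = 23.44 × -0.5947 = -13.940° ≈ -13.94°.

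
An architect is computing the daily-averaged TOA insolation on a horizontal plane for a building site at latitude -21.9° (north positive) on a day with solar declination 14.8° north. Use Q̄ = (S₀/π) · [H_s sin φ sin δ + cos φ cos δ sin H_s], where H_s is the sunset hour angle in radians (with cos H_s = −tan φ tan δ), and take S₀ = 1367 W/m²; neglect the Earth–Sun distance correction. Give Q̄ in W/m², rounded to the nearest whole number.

327 W/m²

The sunset hour angle satisfies cos H_s = −tan φ tan δ = 0.1062, giving H_s = 83.90°. In radians, H_s = 1.4643.
H_s sin φ sin δ = 1.4643 × -0.3730 × 0.2554 = -0.1395.
cos φ cos δ sin H_s = 0.9278 × 0.9668 × 0.9943 = 0.8919.
Q̄ = (1367/π) × (-0.1395 + 0.8919) = 435.13 × 0.7524 = 327.39 W/m².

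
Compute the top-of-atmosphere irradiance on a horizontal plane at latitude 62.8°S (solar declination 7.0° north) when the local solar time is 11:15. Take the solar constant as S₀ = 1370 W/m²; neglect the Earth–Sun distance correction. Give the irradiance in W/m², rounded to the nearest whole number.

Hour angle H = 15° × (11.25 − 12) = -11.25°.
With φ = -62.8°, δ = 7.0°, H = -11.25°: sin φ sin δ = -0.1084, cos φ cos δ cos H = 0.4450, so cos θ_z = 0.3366.
Top-of-atmosphere irradiance = S₀ cos θ_z = 1370 × 0.3366 = 461.14 W/m².

461 W/m²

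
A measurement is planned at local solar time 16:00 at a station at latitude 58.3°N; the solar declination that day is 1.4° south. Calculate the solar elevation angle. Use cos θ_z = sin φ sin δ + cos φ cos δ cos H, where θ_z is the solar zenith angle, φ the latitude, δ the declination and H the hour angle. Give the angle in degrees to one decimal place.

14.0°

Hour angle H = 15° × (16 − 12) = 60.00°.
cos θ_z = sin φ sin δ + cos φ cos δ cos H = (0.8508)(-0.0244) + (0.5255)(0.9997)(0.5000) = 0.2419.
θ_z = arccos(0.2419) = 76.00°, so the elevation is 90° − 76.00° = 14.00°.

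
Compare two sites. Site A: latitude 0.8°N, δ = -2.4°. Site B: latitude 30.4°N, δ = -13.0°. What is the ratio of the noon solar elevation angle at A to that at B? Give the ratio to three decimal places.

A: 90° − |0.8 − (-2.4)| = 86.80°.
B: 90° − |30.4 − (-13.0)| = 46.60°.
Ratio A/B = 86.8000 / 46.6000 = 1.8627.

1.863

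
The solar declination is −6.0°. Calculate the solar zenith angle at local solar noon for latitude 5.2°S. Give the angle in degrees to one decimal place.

At local solar noon the hour angle is zero, so the zenith angle is |φ − δ| = |-5.2° − (-6.0°)| = 0.8°.

0.8°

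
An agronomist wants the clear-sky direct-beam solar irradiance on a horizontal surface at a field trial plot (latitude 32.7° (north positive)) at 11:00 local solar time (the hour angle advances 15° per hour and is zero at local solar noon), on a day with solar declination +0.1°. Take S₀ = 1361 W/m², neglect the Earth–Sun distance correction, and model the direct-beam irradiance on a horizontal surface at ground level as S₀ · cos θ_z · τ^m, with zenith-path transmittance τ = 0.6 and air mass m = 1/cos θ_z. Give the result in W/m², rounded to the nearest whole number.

Hour angle H = 15° × (11 − 12) = -15.00°.
With φ = 32.7°, δ = 0.1°, H = -15.00°: sin φ sin δ = 0.0009, cos φ cos δ cos H = 0.8128, so cos θ_z = 0.8137.
Air mass m = 1/cos θ_z = 1/0.8137 = 1.229; τ^m = 0.6^1.229 = 0.5338.
Surface direct beam = 1361 × 0.8137 × 0.5338 = 591.15 W/m².

591 W/m²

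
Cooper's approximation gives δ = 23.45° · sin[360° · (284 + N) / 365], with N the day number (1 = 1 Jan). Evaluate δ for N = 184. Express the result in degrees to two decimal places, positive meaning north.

360 × (284 + 184) / 365 = 461.589°; sin(461.589°) = 0.9796.
δ = 23.45 × 0.9796 = 22.972° ≈ +22.97°.

+22.97°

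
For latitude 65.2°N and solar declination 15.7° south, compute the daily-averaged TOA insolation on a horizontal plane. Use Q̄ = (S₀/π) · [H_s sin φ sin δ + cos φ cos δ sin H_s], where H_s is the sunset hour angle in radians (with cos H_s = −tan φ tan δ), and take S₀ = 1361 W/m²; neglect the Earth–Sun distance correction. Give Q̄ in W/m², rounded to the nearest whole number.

41 W/m²

The sunset hour angle satisfies cos H_s = −tan φ tan δ = 0.6083, giving H_s = 52.53°. In radians, H_s = 0.9168.
H_s sin φ sin δ = 0.9168 × 0.9078 × -0.2706 = -0.2252.
cos φ cos δ sin H_s = 0.4195 × 0.9627 × 0.7937 = 0.3205.
Q̄ = (1361/π) × (-0.2252 + 0.3205) = 433.22 × 0.0953 = 41.29 W/m².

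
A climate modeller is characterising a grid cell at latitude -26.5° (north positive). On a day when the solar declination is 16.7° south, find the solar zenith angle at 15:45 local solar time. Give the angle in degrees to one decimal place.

Hour angle H = 15° × (15.75 − 12) = 56.25°.
cos θ_z = sin(-26.5°) sin(-16.7°) + cos(-26.5°) cos(-16.7°) cos(56.25°) = 0.1282 + 0.4762 = 0.6044.
θ_z = arccos(0.6044) = 52.81°.

52.8°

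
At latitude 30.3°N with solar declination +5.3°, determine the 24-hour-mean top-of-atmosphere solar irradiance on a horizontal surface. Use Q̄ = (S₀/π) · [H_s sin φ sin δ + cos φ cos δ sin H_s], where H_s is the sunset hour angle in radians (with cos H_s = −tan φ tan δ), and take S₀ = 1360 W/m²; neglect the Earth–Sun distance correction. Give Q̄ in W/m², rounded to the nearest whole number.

404 W/m²

−tan φ tan δ = −(0.5844)(0.0928) = -0.0542; H_s = arccos(-0.0542) = 93.11°. In radians, H_s = 1.6251.
H_s sin φ sin δ = 1.6251 × 0.5045 × 0.0924 = 0.0758.
cos φ cos δ sin H_s = 0.8634 × 0.9957 × 0.9985 = 0.8584.
Q̄ = (1360/π) × (0.0758 + 0.8584) = 432.90 × 0.9342 = 404.42 W/m².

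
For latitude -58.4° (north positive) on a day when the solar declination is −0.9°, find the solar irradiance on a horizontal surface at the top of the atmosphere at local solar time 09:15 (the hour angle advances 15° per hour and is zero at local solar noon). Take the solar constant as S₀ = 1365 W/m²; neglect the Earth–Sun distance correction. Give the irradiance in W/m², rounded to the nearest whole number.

Hour angle H = 15° × (9.25 − 12) = -41.25°.
cos θ_z = sin(-58.4°) sin(-0.9°) + cos(-58.4°) cos(-0.9°) cos(-41.25°) = 0.0134 + 0.3939 = 0.4073.
Top-of-atmosphere irradiance = S₀ cos θ_z = 1365 × 0.4073 = 555.96 W/m².

556 W/m²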